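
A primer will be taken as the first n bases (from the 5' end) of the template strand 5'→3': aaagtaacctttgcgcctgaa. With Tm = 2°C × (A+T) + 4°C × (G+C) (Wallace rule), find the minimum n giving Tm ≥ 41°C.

n = 15

First 14 bases: AAAGTAACCTTTGC → Tm = 38°C (< 41°C)
First 15 bases: AAAGTAACCTTTGCG → Tm = 42°C (≥ 41°C)
Since every base adds ≥2°C, Tm only increases with n, so the threshold is first crossed at n = 15.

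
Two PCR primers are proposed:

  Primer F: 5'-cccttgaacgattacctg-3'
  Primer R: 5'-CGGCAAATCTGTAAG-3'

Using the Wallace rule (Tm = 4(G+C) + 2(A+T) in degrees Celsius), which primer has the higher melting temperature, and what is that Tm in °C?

Primer F, 54°C

Primer F: A+T=9, G+C=9 → Tm = 2(9)+4(9) = 54°C
Primer R: A+T=8, G+C=7 → Tm = 2(8)+4(7) = 44°C
54°C vs 44°C → primer F is higher.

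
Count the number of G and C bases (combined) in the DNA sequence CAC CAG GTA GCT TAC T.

8

Scanning the sequence gives G=3, T=4, A=4, C=5.
G+C = 3 + 5 = 8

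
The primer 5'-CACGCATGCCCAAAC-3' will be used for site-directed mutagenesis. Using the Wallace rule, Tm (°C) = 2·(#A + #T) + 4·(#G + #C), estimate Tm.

48°C

A=5, G=2, C=7, T=1
AT pairs contribute 6, GC pairs contribute 9.
Tm = 4·9 + 2·6 = 36 + 12 = 48°C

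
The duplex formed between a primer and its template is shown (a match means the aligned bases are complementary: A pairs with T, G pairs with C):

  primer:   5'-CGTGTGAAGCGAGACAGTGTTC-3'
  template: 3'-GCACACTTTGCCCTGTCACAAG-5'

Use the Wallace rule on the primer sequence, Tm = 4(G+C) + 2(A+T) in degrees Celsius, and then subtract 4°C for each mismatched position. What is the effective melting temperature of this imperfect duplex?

Primer base counts: A=5, T=5, G=8, C=4 → A+T=10, G+C=12
Perfect-match Tm = 2(10) + 4(12) = 20 + 48 = 68°C
Mismatches (positions where the bases are not complementary): 2 (at positions 9, 12)
Effective Tm = 68 − 2×4 = 68 − 8 = 60°C

60°C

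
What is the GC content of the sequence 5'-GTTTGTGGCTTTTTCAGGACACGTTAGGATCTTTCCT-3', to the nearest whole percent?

Base counts: G=9, C=7, A=5, T=16
G+C = 9 + 7 = 16 out of 37 bases
%GC = 16/37 × 100 = 43.24% ≈ 43%

43%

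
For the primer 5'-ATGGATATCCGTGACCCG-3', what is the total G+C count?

Scanning the sequence gives T=4, A=4, G=5, C=5.
Total G or C: 5 + 5 = 10

10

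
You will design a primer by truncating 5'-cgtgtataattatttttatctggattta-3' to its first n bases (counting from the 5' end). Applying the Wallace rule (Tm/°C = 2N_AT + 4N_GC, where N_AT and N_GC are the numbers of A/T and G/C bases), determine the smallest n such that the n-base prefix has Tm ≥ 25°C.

n = 10

First 9 bases: CGTGTATAA → Tm = 24°C (< 25°C)
First 10 bases: CGTGTATAAT → Tm = 26°C (≥ 25°C)
Since every base adds ≥2°C, Tm only increases with n, so the threshold is first crossed at n = 10.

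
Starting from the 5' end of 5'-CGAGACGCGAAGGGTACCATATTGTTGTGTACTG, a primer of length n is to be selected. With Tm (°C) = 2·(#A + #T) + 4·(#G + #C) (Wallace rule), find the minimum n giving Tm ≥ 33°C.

First 9 bases: CGAGACGCG → Tm = 32°C (< 33°C)
First 10 bases: CGAGACGCGA → Tm = 34°C (≥ 33°C)
Since every base adds ≥2°C, Tm only increases with n, so the threshold is first crossed at n = 10.

n = 10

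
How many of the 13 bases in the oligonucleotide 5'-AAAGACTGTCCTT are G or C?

5

G=2, C=3, A=4, T=4
G+C = 2 + 3 = 5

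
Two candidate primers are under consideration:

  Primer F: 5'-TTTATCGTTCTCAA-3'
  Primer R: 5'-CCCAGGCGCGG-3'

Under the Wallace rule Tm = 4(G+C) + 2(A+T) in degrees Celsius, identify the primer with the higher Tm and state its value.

Primer R, 42°C

Primer F: A+T=10, G+C=4 → Tm = 2(10)+4(4) = 36°C
Primer R: A+T=1, G+C=10 → Tm = 2(1)+4(10) = 42°C
36°C vs 42°C → primer R is higher.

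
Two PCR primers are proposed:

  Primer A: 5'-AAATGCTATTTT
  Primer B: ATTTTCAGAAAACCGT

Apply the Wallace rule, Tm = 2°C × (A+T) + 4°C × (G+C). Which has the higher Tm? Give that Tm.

Primer B, 42°C

Primer A: A+T=10, G+C=2 → Tm = 2(10)+4(2) = 28°C
Primer B: A+T=11, G+C=5 → Tm = 2(11)+4(5) = 42°C
28°C vs 42°C → primer B is higher.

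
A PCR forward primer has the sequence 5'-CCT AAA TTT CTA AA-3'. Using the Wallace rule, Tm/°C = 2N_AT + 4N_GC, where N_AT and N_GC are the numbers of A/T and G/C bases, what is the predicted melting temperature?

34°C

Base counts: A=6, C=3, T=5, G=0
A+T = 11, G+C = 3
Tm = 4·3 + 2·11 = 12 + 22 = 34°C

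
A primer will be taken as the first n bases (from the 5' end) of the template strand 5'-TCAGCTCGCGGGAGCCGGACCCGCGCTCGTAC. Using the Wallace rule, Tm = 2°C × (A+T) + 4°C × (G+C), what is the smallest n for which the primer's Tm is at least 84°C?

n = 24

First 23 bases: TCAGCTCGCGGGAGCCGGACCCG → Tm = 82°C (< 84°C)
First 24 bases: TCAGCTCGCGGGAGCCGGACCCGC → Tm = 86°C (≥ 84°C)
Each additional base adds 2°C (A/T) or 4°C (G/C), so Tm is non-decreasing in n; n = 24 is the first length to reach 84°C.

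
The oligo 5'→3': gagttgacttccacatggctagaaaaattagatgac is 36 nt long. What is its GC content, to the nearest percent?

Scanning the sequence gives C=6, A=13, T=9, G=8.
G+C = 8 + 6 = 14 out of 36 bases
%GC = 14/36 × 100 = 38.89% ≈ 39%

39%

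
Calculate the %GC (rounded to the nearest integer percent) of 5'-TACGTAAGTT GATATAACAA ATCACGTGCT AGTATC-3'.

33%

G=6, C=6, T=11, A=13
G+C = 6 + 6 = 12 out of 36 bases
%GC = 12/36 × 100 = 33.33% ≈ 33%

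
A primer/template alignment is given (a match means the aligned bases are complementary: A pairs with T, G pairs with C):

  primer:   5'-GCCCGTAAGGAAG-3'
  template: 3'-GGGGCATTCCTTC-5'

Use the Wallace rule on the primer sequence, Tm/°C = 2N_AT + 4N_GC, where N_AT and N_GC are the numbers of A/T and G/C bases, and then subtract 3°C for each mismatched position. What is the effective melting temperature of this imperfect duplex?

39°C

Primer base counts: A=4, T=1, G=5, C=3 → A+T=5, G+C=8
Perfect-match Tm = 2(5) + 4(8) = 10 + 32 = 42°C
Mismatches (positions where the bases are not complementary): 1 (at position 1)
Effective Tm = 42 − 1×3 = 42 − 3 = 39°C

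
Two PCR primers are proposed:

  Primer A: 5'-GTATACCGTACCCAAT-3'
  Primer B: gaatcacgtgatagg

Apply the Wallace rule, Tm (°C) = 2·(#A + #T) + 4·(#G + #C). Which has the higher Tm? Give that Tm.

Primer A, 46°C

Primer A: A+T=9, G+C=7 → Tm = 2(9)+4(7) = 46°C
Primer B: A+T=8, G+C=7 → Tm = 2(8)+4(7) = 44°C
46°C vs 44°C → primer A is higher.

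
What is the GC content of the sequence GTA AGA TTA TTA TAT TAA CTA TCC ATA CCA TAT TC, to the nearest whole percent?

23%

Base counts: T=14, G=2, C=6, A=13
G+C = 2 + 6 = 8 out of 35 bases
%GC = 8/35 × 100 = 22.86% ≈ 23%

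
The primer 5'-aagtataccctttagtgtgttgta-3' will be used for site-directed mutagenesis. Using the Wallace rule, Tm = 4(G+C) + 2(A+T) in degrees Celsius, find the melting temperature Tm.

Scanning the sequence gives A=6, C=3, T=10, G=5.
A+T = 16, G+C = 8
Tm = 4·8 + 2·16 = 32 + 32 = 64°C

64°C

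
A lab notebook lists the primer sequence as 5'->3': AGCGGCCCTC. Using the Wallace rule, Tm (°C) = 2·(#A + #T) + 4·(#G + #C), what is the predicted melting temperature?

36°C

Scanning the sequence gives G=3, C=5, A=1, T=1.
So N_AT = 2 and N_GC = 8.
Tm = 2(2) + 4(8) = 4 + 32 = 36°C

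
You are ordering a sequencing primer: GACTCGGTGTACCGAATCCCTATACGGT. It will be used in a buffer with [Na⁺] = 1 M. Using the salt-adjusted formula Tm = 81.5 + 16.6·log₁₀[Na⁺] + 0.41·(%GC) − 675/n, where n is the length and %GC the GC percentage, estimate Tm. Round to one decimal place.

79.4°C

Length n = 28. G=7, T=7, C=8, A=6
G+C = 15, so %GC = 15/28 × 100 = 53.571%
Salt term: 16.6 × (0) = 0
GC term: 0.41 × 53.571 = 21.964; length term: −675/28 = −24.107
Tm = 81.5 + (0) + 21.964 − 24.107 = 79.357 → 79.4°C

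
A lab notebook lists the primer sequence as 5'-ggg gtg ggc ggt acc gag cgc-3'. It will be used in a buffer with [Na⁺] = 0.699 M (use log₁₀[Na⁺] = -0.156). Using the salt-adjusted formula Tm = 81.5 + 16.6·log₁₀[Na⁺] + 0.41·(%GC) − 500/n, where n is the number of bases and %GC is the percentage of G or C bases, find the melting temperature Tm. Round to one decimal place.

Length n = 21. Counting bases: G=12, T=2, A=2, C=5
G+C = 17, so %GC = 17/21 × 100 = 80.952%
Salt term: 16.6 × (-0.156) = -2.59
GC term: 0.41 × 80.952 = 33.19; length term: −500/21 = −23.81
Tm = 81.5 + (-2.59) + 33.19 − 23.81 = 88.29 → 88.3°C

88.3°C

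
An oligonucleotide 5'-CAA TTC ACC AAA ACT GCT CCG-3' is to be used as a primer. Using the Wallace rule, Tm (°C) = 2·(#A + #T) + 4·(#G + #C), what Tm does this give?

C=8, T=4, G=2, A=7
So N_AT = 11 and N_GC = 10.
Tm = 2(11) + 4(10) = 22 + 40 = 62°C

62°C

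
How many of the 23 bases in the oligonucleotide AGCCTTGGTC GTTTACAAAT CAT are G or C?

9

Counting bases: C=5, A=6, G=4, T=8
Total G or C: 4 + 5 = 9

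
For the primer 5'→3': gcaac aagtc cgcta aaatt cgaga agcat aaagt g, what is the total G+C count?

Base counts: G=8, T=6, A=15, C=7
Total G or C: 8 + 7 = 15

15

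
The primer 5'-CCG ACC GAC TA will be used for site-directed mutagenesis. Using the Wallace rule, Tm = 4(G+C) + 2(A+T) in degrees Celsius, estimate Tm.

36°C

Base counts: C=5, A=3, G=2, T=1
AT pairs contribute 4, GC pairs contribute 7.
Tm = 4·7 + 2·4 = 28 + 8 = 36°C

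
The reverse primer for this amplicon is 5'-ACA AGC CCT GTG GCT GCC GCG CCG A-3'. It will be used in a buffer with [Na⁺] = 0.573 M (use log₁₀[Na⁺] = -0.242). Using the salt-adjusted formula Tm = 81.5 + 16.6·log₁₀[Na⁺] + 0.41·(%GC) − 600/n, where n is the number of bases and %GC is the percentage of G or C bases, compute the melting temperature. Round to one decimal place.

Length n = 25. C=10, G=8, T=3, A=4
G+C = 18, so %GC = 18/25 × 100 = 72%
Salt term: 16.6 × (-0.242) = -4.017
GC term: 0.41 × 72 = 29.52; length term: −600/25 = −24
Tm = 81.5 + (-4.017) + 29.52 − 24 = 83.003 → 83.0°C

83.0°C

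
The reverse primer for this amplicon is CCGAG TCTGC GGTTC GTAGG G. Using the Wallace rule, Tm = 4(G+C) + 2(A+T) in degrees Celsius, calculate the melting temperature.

T=5, G=9, A=2, C=5
So N_AT = 7 and N_GC = 14.
Tm = 4·14 + 2·7 = 56 + 14 = 70°C

70°C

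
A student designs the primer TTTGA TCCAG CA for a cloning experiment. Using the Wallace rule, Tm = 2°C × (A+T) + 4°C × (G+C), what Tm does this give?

34°C

Scanning the sequence gives T=4, A=3, C=3, G=2.
So N_AT = 7 and N_GC = 5.
Tm = 2×7 + 4×5 = 34°C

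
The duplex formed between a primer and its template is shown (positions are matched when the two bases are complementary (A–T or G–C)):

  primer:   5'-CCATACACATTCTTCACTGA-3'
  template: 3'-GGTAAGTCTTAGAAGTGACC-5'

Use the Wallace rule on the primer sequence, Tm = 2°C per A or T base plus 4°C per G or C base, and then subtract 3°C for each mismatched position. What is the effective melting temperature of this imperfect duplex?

44°C

Primer base counts: A=6, T=6, G=1, C=7 → A+T=12, G+C=8
Perfect-match Tm = 2(12) + 4(8) = 24 + 32 = 56°C
Mismatches (positions where the bases are not complementary): 4 (at positions 5, 8, 10, 20)
Effective Tm = 56 − 4×3 = 56 − 12 = 44°C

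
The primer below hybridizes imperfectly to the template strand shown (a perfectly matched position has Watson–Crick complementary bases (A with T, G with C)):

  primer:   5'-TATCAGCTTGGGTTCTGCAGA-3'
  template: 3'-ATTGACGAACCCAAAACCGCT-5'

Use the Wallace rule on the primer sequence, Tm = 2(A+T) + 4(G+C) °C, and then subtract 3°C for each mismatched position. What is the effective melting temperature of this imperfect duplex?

47°C

Primer base counts: A=4, T=7, G=6, C=4 → A+T=11, G+C=10
Perfect-match Tm = 2(11) + 4(10) = 22 + 40 = 62°C
Mismatches (positions where the bases are not complementary): 5 (at positions 3, 5, 15, 18, 19)
Effective Tm = 62 − 5×3 = 62 − 15 = 47°C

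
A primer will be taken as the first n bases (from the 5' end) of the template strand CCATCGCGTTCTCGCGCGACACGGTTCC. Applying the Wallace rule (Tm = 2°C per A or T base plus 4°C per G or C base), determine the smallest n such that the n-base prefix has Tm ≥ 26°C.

First 7 bases: CCATCGC → Tm = 24°C (< 26°C)
First 8 bases: CCATCGCG → Tm = 28°C (≥ 26°C)
Since every base adds ≥2°C, Tm only increases with n, so the threshold is first crossed at n = 8.

n = 8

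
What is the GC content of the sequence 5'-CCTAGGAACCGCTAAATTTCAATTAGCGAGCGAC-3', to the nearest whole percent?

Counting bases: C=9, G=7, A=11, T=7
G+C = 7 + 9 = 16 out of 34 bases
%GC = 16/34 × 100 = 47.06% ≈ 47%

47%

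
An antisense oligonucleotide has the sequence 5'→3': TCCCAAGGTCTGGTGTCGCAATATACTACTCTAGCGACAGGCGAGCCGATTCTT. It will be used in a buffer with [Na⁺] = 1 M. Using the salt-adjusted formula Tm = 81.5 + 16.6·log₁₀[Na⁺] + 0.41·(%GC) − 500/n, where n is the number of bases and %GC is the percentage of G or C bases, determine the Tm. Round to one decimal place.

93.5°C

Length n = 54. Scanning the sequence gives G=13, A=12, T=14, C=15.
G+C = 28, so %GC = 28/54 × 100 = 51.852%
Salt term: 16.6 × (0) = 0
GC term: 0.41 × 51.852 = 21.259; length term: −500/54 = −9.259
Tm = 81.5 + (0) + 21.259 − 9.259 = 93.5 → 93.5°C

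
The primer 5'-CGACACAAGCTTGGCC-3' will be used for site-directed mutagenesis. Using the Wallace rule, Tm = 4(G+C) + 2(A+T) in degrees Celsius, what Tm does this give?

Scanning the sequence gives A=4, T=2, C=6, G=4.
So N_AT = 6 and N_GC = 10.
Tm = 2(6) + 4(10) = 12 + 40 = 52°C

52°C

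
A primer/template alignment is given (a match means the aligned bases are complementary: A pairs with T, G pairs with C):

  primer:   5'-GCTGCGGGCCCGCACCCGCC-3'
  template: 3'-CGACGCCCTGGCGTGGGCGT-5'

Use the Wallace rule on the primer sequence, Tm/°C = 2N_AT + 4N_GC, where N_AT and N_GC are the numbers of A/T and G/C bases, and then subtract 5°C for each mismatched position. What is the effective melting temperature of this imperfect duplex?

66°C

Primer base counts: A=1, T=1, G=7, C=11 → A+T=2, G+C=18
Perfect-match Tm = 2(2) + 4(18) = 4 + 72 = 76°C
Mismatches (positions where the bases are not complementary): 2 (at positions 9, 20)
Effective Tm = 76 − 2×5 = 76 − 10 = 66°C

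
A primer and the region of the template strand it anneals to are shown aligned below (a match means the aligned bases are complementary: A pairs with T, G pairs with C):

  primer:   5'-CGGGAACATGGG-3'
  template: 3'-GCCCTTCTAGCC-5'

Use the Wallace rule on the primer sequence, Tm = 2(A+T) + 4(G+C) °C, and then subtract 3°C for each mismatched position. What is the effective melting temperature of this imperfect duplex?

34°C

Primer base counts: A=3, T=1, G=6, C=2 → A+T=4, G+C=8
Perfect-match Tm = 2(4) + 4(8) = 8 + 32 = 40°C
Mismatches (positions where the bases are not complementary): 2 (at positions 7, 10)
Effective Tm = 40 − 2×3 = 40 − 6 = 34°C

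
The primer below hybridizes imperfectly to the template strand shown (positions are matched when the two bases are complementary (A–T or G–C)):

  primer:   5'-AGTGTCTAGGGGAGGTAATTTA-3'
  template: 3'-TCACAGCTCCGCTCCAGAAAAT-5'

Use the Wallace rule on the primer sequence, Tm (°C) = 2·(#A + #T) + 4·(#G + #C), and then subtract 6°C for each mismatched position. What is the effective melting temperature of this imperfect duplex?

Primer base counts: A=6, T=7, G=8, C=1 → A+T=13, G+C=9
Perfect-match Tm = 2(13) + 4(9) = 26 + 36 = 62°C
Mismatches (positions where the bases are not complementary): 4 (at positions 7, 11, 17, 18)
Effective Tm = 62 − 4×6 = 62 − 24 = 38°C

38°C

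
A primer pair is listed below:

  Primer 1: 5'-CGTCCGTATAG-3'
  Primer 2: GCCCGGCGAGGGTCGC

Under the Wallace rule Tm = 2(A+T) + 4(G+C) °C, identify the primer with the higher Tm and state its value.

Primer 1: A+T=5, G+C=6 → Tm = 2(5)+4(6) = 34°C
Primer 2: A+T=2, G+C=14 → Tm = 2(2)+4(14) = 60°C
34°C vs 60°C → primer 2 is higher.

Primer 2, 60°C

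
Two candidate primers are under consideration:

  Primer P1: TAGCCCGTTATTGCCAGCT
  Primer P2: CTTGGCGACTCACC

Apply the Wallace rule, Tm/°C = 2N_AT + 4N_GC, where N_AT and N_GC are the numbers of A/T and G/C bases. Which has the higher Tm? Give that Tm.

Primer P1: A+T=9, G+C=10 → Tm = 2(9)+4(10) = 58°C
Primer P2: A+T=5, G+C=9 → Tm = 2(5)+4(9) = 46°C
58°C vs 46°C → primer P1 is higher.

Primer P1, 58°C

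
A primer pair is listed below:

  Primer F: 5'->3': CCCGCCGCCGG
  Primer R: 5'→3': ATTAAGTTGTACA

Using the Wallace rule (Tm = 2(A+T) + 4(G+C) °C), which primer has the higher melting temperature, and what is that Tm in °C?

Primer F, 44°C

Primer F: A+T=0, G+C=11 → Tm = 2(0)+4(11) = 44°C
Primer R: A+T=10, G+C=3 → Tm = 2(10)+4(3) = 32°C
44°C vs 32°C → primer F is higher.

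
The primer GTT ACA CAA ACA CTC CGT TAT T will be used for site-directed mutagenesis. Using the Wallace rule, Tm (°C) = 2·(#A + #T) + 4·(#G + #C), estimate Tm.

60°C

Scanning the sequence gives A=7, C=6, G=2, T=7.
A+T = 14, G+C = 8
Tm = 2(14) + 4(8) = 28 + 32 = 60°C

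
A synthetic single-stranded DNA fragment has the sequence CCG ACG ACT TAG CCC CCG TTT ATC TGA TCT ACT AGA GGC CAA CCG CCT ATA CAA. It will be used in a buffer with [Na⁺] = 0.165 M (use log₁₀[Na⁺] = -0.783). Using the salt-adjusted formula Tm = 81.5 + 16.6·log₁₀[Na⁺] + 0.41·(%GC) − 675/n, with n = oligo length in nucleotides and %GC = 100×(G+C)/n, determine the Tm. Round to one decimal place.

77.3°C

Length n = 54. Base counts: C=19, T=12, G=9, A=14
G+C = 28, so %GC = 28/54 × 100 = 51.852%
Salt term: 16.6 × (-0.783) = -12.998
GC term: 0.41 × 51.852 = 21.259; length term: −675/54 = −12.5
Tm = 81.5 + (-12.998) + 21.259 − 12.5 = 77.261 → 77.3°C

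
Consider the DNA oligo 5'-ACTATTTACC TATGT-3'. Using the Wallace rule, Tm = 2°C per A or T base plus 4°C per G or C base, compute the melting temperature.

Scanning the sequence gives A=4, G=1, C=3, T=7.
A+T = 11, G+C = 4
Tm = 4·4 + 2·11 = 16 + 22 = 38°C

38°C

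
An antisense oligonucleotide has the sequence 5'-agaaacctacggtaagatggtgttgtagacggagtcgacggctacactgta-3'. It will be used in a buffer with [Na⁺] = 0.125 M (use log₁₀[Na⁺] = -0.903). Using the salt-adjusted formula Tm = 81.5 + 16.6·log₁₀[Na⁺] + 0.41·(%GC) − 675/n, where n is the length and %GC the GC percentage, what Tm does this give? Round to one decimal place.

Length n = 51. Base counts: A=15, C=9, T=11, G=16
G+C = 25, so %GC = 25/51 × 100 = 49.02%
Salt term: 16.6 × (-0.903) = -14.99
GC term: 0.41 × 49.02 = 20.098; length term: −675/51 = −13.235
Tm = 81.5 + (-14.99) + 20.098 − 13.235 = 73.373 → 73.4°C

73.4°C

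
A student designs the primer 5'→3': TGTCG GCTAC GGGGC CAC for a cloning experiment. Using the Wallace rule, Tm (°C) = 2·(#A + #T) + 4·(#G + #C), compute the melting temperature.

G=7, A=2, T=3, C=6
AT pairs contribute 5, GC pairs contribute 13.
Tm = 2(5) + 4(13) = 10 + 52 = 62°C

62°C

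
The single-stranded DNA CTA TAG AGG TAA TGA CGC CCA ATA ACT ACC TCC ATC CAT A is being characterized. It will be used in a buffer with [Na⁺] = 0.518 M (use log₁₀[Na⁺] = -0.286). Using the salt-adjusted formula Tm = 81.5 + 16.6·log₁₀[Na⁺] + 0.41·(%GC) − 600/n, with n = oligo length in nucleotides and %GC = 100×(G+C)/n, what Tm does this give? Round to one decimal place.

Length n = 40. Scanning the sequence gives G=5, C=12, A=14, T=9.
G+C = 17, so %GC = 17/40 × 100 = 42.5%
Salt term: 16.6 × (-0.286) = -4.748
GC term: 0.41 × 42.5 = 17.425; length term: −600/40 = −15
Tm = 81.5 + (-4.748) + 17.425 − 15 = 79.177 → 79.2°C

79.2°C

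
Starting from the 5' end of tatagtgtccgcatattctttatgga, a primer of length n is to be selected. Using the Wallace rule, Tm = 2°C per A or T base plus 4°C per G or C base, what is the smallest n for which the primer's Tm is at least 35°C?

First 11 bases: TATAGTGTCCG → Tm = 32°C (< 35°C)
First 12 bases: TATAGTGTCCGC → Tm = 36°C (≥ 35°C)
Since every base adds ≥2°C, Tm only increases with n, so the threshold is first crossed at n = 12.

n = 12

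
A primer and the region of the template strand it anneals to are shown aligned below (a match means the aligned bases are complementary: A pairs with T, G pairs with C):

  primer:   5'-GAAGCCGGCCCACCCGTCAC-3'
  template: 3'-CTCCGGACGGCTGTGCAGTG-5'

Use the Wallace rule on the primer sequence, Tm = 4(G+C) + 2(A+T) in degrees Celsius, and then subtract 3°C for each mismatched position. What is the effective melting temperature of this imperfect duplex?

Primer base counts: A=4, T=1, G=5, C=10 → A+T=5, G+C=15
Perfect-match Tm = 2(5) + 4(15) = 10 + 60 = 70°C
Mismatches (positions where the bases are not complementary): 4 (at positions 3, 7, 11, 14)
Effective Tm = 70 − 4×3 = 70 − 12 = 58°C

58°C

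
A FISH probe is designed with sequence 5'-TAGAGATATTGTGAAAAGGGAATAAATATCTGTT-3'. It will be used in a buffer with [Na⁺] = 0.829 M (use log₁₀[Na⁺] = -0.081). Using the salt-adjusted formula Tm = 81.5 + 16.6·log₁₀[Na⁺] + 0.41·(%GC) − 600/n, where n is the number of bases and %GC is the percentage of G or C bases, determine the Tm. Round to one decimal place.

Length n = 34. T=11, G=8, A=14, C=1
G+C = 9, so %GC = 9/34 × 100 = 26.471%
Salt term: 16.6 × (-0.081) = -1.345
GC term: 0.41 × 26.471 = 10.853; length term: −600/34 = −17.647
Tm = 81.5 + (-1.345) + 10.853 − 17.647 = 73.361 → 73.4°C

73.4°C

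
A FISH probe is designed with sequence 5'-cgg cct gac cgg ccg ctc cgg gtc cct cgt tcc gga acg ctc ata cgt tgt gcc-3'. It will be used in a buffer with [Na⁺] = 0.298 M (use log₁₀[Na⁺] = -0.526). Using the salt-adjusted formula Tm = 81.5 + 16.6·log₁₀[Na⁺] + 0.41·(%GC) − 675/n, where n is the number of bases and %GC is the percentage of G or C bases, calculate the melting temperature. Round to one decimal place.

89.1°C

Length n = 54. Counting bases: G=16, T=11, C=22, A=5
G+C = 38, so %GC = 38/54 × 100 = 70.37%
Salt term: 16.6 × (-0.526) = -8.732
GC term: 0.41 × 70.37 = 28.852; length term: −675/54 = −12.5
Tm = 81.5 + (-8.732) + 28.852 − 12.5 = 89.12 → 89.1°C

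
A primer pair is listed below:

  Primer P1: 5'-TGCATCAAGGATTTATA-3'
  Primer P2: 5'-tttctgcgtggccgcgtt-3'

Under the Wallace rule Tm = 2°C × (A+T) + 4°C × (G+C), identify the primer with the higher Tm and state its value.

Primer P2, 58°C

Primer P1: A+T=12, G+C=5 → Tm = 2(12)+4(5) = 44°C
Primer P2: A+T=7, G+C=11 → Tm = 2(7)+4(11) = 58°C
44°C vs 58°C → primer P2 is higher.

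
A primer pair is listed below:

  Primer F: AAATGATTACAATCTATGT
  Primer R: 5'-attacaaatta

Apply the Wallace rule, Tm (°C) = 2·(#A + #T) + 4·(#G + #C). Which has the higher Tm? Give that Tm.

Primer F, 46°C

Primer F: A+T=15, G+C=4 → Tm = 2(15)+4(4) = 46°C
Primer R: A+T=10, G+C=1 → Tm = 2(10)+4(1) = 24°C
46°C vs 24°C → primer F is higher.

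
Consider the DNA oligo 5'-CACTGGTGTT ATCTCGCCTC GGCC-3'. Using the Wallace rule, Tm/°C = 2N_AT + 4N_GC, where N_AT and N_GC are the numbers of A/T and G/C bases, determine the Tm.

78°C

Base counts: A=2, G=6, T=7, C=9
A+T = 9, G+C = 15
Tm = 4·15 + 2·9 = 60 + 18 = 78°C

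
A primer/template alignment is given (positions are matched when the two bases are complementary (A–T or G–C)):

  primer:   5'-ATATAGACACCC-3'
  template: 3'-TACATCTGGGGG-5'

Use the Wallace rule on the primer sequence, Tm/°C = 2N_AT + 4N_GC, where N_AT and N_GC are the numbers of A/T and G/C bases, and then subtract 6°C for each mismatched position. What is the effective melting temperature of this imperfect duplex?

Primer base counts: A=5, T=2, G=1, C=4 → A+T=7, G+C=5
Perfect-match Tm = 2(7) + 4(5) = 14 + 20 = 34°C
Mismatches (positions where the bases are not complementary): 2 (at positions 3, 9)
Effective Tm = 34 − 2×6 = 34 − 12 = 22°C

22°C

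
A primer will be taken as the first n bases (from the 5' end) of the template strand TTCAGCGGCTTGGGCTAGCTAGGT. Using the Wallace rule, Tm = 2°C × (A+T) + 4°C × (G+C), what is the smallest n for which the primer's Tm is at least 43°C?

First 13 bases: TTCAGCGGCTTGG → Tm = 42°C (< 43°C)
First 14 bases: TTCAGCGGCTTGGG → Tm = 46°C (≥ 43°C)
Since every base adds ≥2°C, Tm only increases with n, so the threshold is first crossed at n = 14.

n = 14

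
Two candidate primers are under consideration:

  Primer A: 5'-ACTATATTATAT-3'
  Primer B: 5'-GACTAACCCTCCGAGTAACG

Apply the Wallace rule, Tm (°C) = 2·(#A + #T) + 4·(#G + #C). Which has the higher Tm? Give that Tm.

Primer B, 62°C

Primer A: A+T=11, G+C=1 → Tm = 2(11)+4(1) = 26°C
Primer B: A+T=9, G+C=11 → Tm = 2(9)+4(11) = 62°C
26°C vs 62°C → primer B is higher.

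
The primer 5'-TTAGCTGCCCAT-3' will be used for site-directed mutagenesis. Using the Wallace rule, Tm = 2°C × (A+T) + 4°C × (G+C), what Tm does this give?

Scanning the sequence gives C=4, T=4, G=2, A=2.
A+T = 6, G+C = 6
Tm = 2×6 + 4×6 = 36°C

36°C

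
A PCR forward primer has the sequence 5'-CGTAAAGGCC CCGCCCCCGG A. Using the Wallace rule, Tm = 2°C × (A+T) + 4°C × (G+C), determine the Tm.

Scanning the sequence gives G=6, T=1, C=10, A=4.
So N_AT = 5 and N_GC = 16.
Tm = 4·16 + 2·5 = 64 + 10 = 74°C

74°C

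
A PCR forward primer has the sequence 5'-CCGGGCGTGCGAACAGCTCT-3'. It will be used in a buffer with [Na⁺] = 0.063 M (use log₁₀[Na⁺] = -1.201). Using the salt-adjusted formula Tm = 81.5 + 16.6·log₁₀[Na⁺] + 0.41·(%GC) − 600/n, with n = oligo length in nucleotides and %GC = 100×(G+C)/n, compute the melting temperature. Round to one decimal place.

Length n = 20. Counting bases: A=3, G=7, C=7, T=3
G+C = 14, so %GC = 14/20 × 100 = 70%
Salt term: 16.6 × (-1.201) = -19.937
GC term: 0.41 × 70 = 28.7; length term: −600/20 = −30
Tm = 81.5 + (-19.937) + 28.7 − 30 = 60.263 → 60.3°C

60.3°C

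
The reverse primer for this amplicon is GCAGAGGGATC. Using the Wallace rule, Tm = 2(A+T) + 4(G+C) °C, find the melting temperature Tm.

Counting bases: G=5, T=1, C=2, A=3
A+T = 4, G+C = 7
Tm = 2×4 + 4×7 = 36°C

36°C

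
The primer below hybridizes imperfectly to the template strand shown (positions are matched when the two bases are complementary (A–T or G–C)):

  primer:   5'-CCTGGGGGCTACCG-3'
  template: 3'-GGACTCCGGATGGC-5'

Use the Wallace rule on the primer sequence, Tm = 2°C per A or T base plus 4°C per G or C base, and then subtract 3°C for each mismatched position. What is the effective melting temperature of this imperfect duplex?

44°C

Primer base counts: A=1, T=2, G=6, C=5 → A+T=3, G+C=11
Perfect-match Tm = 2(3) + 4(11) = 6 + 44 = 50°C
Mismatches (positions where the bases are not complementary): 2 (at positions 5, 8)
Effective Tm = 50 − 2×3 = 50 − 6 = 44°C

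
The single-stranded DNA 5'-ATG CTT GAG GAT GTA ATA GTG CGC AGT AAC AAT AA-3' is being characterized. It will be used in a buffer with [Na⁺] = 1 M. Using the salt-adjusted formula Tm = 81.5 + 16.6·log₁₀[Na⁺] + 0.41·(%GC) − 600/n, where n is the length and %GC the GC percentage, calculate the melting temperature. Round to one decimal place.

79.6°C

Length n = 35. T=9, A=13, G=9, C=4
G+C = 13, so %GC = 13/35 × 100 = 37.143%
Salt term: 16.6 × (0) = 0
GC term: 0.41 × 37.143 = 15.229; length term: −600/35 = −17.143
Tm = 81.5 + (0) + 15.229 − 17.143 = 79.586 → 79.6°C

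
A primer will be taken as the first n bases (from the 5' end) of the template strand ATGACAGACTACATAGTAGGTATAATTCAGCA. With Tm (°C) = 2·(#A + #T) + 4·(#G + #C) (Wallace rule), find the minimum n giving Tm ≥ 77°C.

n = 30

First 29 bases: ATGACAGACTACATAGTAGGTATAATTCA → Tm = 76°C (< 77°C)
First 30 bases: ATGACAGACTACATAGTAGGTATAATTCAG → Tm = 80°C (≥ 77°C)
Since every base adds ≥2°C, Tm only increases with n, so the threshold is first crossed at n = 30.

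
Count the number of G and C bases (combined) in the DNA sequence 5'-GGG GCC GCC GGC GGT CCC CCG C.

Scanning the sequence gives C=11, G=10, T=1, A=0.
G+C = 10 + 11 = 21

21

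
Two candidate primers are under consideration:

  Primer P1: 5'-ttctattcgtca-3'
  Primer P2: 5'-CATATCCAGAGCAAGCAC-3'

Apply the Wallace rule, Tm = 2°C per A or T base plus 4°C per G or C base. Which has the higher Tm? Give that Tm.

Primer P1: A+T=8, G+C=4 → Tm = 2(8)+4(4) = 32°C
Primer P2: A+T=9, G+C=9 → Tm = 2(9)+4(9) = 54°C
32°C vs 54°C → primer P2 is higher.

Primer P2, 54°C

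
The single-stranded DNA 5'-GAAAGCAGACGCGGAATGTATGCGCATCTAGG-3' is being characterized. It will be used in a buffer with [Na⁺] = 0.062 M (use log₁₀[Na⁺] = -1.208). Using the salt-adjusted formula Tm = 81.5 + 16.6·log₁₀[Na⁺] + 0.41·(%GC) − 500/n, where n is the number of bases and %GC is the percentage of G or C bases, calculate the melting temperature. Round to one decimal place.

Length n = 32. Scanning the sequence gives A=10, G=11, C=6, T=5.
G+C = 17, so %GC = 17/32 × 100 = 53.125%
Salt term: 16.6 × (-1.208) = -20.053
GC term: 0.41 × 53.125 = 21.781; length term: −500/32 = −15.625
Tm = 81.5 + (-20.053) + 21.781 − 15.625 = 67.603 → 67.6°C

67.6°C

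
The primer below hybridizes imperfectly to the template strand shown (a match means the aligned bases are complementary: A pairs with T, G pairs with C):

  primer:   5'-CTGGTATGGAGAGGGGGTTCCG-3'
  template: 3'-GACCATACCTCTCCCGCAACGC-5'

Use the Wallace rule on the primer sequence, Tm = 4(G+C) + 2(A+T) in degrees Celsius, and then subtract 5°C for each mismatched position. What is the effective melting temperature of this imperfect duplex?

Primer base counts: A=3, T=5, G=11, C=3 → A+T=8, G+C=14
Perfect-match Tm = 2(8) + 4(14) = 16 + 56 = 72°C
Mismatches (positions where the bases are not complementary): 2 (at positions 16, 20)
Effective Tm = 72 − 2×5 = 72 − 10 = 62°C

62°C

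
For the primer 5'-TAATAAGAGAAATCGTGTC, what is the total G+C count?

Counting bases: A=8, C=2, T=5, G=4
Total G or C: 4 + 2 = 6

6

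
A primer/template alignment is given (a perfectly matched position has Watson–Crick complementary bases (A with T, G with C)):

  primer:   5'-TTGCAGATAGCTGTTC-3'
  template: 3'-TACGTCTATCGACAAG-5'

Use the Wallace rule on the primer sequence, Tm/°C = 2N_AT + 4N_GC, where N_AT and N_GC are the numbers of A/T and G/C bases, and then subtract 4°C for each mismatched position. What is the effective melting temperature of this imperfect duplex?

Primer base counts: A=3, T=6, G=4, C=3 → A+T=9, G+C=7
Perfect-match Tm = 2(9) + 4(7) = 18 + 28 = 46°C
Mismatches (positions where the bases are not complementary): 1 (at position 1)
Effective Tm = 46 − 1×4 = 46 − 4 = 42°C

42°C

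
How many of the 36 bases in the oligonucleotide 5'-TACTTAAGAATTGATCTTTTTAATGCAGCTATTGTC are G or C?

Base counts: T=16, C=5, A=10, G=5
Total G or C: 5 + 5 = 10

10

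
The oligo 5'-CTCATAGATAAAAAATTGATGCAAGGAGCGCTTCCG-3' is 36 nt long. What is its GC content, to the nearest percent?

T=8, G=8, C=7, A=13
G+C = 8 + 7 = 15 out of 36 bases
%GC = 15/36 × 100 = 41.67% ≈ 42%

42%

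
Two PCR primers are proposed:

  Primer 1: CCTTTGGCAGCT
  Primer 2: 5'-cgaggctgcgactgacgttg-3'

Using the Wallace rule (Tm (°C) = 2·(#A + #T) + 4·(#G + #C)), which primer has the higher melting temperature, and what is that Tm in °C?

Primer 1: A+T=5, G+C=7 → Tm = 2(5)+4(7) = 38°C
Primer 2: A+T=7, G+C=13 → Tm = 2(7)+4(13) = 66°C
38°C vs 66°C → primer 2 is higher.

Primer 2, 66°C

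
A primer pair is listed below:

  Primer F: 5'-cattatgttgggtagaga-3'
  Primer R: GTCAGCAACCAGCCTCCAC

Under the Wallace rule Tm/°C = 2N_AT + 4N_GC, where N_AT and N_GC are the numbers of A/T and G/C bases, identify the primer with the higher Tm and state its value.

Primer R, 62°C

Primer F: A+T=11, G+C=7 → Tm = 2(11)+4(7) = 50°C
Primer R: A+T=7, G+C=12 → Tm = 2(7)+4(12) = 62°C
50°C vs 62°C → primer R is higher.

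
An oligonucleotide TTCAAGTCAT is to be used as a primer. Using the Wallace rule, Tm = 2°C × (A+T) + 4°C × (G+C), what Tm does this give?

26°C

C=2, A=3, T=4, G=1
AT pairs contribute 7, GC pairs contribute 3.
Tm = 4·3 + 2·7 = 12 + 14 = 26°C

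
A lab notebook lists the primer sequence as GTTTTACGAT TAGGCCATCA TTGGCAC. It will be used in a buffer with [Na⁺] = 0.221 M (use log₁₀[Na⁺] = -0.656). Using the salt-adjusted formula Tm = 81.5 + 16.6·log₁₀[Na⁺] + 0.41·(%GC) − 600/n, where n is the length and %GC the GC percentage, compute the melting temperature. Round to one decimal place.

66.6°C

Length n = 27. Base counts: A=6, C=6, G=6, T=9
G+C = 12, so %GC = 12/27 × 100 = 44.444%
Salt term: 16.6 × (-0.656) = -10.89
GC term: 0.41 × 44.444 = 18.222; length term: −600/27 = −22.222
Tm = 81.5 + (-10.89) + 18.222 − 22.222 = 66.61 → 66.6°C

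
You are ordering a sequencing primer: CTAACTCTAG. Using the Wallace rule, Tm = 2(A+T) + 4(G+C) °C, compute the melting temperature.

28°C

Base counts: A=3, G=1, T=3, C=3
So N_AT = 6 and N_GC = 4.
Tm = 2×6 + 4×4 = 28°C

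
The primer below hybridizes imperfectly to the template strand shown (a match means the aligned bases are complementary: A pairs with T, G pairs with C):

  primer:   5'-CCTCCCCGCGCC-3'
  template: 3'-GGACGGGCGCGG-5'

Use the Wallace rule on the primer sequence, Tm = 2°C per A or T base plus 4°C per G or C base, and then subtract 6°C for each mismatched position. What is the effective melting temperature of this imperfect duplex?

40°C

Primer base counts: A=0, T=1, G=2, C=9 → A+T=1, G+C=11
Perfect-match Tm = 2(1) + 4(11) = 2 + 44 = 46°C
Mismatches (positions where the bases are not complementary): 1 (at position 4)
Effective Tm = 46 − 1×6 = 46 − 6 = 40°C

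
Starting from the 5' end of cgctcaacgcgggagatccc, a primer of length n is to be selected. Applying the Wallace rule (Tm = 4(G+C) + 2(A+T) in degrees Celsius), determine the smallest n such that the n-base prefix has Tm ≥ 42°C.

First 11 bases: CGCTCAACGCG → Tm = 38°C (< 42°C)
First 12 bases: CGCTCAACGCGG → Tm = 42°C (≥ 42°C)
Each additional base adds 2°C (A/T) or 4°C (G/C), so Tm is non-decreasing in n; n = 12 is the first length to reach 42°C.

n = 12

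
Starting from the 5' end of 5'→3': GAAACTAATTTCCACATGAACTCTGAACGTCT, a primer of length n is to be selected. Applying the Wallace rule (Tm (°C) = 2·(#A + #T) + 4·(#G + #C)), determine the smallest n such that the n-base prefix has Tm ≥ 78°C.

First 28 bases: GAAACTAATTTCCACATGAACTCTGAAC → Tm = 76°C (< 78°C)
First 29 bases: GAAACTAATTTCCACATGAACTCTGAACG → Tm = 80°C (≥ 78°C)
Each additional base adds 2°C (A/T) or 4°C (G/C), so Tm is non-decreasing in n; n = 29 is the first length to reach 78°C.

n = 29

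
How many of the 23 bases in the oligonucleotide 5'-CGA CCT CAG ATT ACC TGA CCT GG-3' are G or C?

13

Counting bases: G=5, A=5, C=8, T=5
Total G or C: 5 + 8 = 13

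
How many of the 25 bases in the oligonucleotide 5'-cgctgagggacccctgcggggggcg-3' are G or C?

Base counts: G=13, A=2, C=8, T=2
G+C = 13 + 8 = 21

21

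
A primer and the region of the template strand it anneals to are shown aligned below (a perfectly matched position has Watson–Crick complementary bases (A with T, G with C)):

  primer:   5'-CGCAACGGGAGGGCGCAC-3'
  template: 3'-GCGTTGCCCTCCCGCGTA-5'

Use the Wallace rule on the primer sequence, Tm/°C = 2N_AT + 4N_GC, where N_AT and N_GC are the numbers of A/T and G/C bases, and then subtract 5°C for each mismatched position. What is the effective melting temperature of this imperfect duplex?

Primer base counts: A=4, T=0, G=8, C=6 → A+T=4, G+C=14
Perfect-match Tm = 2(4) + 4(14) = 8 + 56 = 64°C
Mismatches (positions where the bases are not complementary): 1 (at position 18)
Effective Tm = 64 − 1×5 = 64 − 5 = 59°C

59°C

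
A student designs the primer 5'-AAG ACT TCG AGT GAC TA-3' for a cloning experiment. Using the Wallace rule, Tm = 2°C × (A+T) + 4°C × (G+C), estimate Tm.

48°C

G=4, T=4, C=3, A=6
So N_AT = 10 and N_GC = 7.
Tm = 4·7 + 2·10 = 28 + 20 = 48°C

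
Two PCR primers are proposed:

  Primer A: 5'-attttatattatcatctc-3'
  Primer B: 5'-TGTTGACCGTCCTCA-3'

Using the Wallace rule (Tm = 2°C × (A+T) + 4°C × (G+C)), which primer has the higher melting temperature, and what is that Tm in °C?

Primer A: A+T=15, G+C=3 → Tm = 2(15)+4(3) = 42°C
Primer B: A+T=7, G+C=8 → Tm = 2(7)+4(8) = 46°C
42°C vs 46°C → primer B is higher.

Primer B, 46°C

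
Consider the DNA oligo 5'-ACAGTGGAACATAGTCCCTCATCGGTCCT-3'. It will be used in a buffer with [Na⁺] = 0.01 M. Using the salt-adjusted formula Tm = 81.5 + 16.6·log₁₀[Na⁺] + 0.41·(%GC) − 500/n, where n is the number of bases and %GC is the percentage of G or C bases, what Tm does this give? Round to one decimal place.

52.3°C

Length n = 29. Counting bases: A=7, G=6, T=7, C=9
G+C = 15, so %GC = 15/29 × 100 = 51.724%
Salt term: 16.6 × (-2) = -33.2
GC term: 0.41 × 51.724 = 21.207; length term: −500/29 = −17.241
Tm = 81.5 + (-33.2) + 21.207 − 17.241 = 52.266 → 52.3°C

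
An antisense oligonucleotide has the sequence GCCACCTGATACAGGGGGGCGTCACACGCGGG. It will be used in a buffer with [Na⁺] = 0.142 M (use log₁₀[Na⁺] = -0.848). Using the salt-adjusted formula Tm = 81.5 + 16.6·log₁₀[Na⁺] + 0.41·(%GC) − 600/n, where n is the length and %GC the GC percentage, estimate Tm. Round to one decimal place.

78.1°C

Length n = 32. C=10, T=3, G=13, A=6
G+C = 23, so %GC = 23/32 × 100 = 71.875%
Salt term: 16.6 × (-0.848) = -14.077
GC term: 0.41 × 71.875 = 29.469; length term: −600/32 = −18.75
Tm = 81.5 + (-14.077) + 29.469 − 18.75 = 78.142 → 78.1°C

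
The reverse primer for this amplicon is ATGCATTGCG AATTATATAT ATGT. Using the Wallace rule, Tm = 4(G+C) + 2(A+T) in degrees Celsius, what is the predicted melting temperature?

60°C

Base counts: T=10, C=2, G=4, A=8
AT pairs contribute 18, GC pairs contribute 6.
Tm = 4·6 + 2·18 = 24 + 36 = 60°C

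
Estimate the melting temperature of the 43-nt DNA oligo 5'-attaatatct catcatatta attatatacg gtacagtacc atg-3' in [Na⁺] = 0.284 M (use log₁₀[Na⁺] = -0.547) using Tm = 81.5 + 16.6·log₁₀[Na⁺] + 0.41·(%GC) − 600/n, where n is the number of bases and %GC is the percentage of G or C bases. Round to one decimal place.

Length n = 43. Base counts: G=4, C=7, A=16, T=16
G+C = 11, so %GC = 11/43 × 100 = 25.581%
Salt term: 16.6 × (-0.547) = -9.08
GC term: 0.41 × 25.581 = 10.488; length term: −600/43 = −13.953
Tm = 81.5 + (-9.08) + 10.488 − 13.953 = 68.955 → 69.0°C

69.0°C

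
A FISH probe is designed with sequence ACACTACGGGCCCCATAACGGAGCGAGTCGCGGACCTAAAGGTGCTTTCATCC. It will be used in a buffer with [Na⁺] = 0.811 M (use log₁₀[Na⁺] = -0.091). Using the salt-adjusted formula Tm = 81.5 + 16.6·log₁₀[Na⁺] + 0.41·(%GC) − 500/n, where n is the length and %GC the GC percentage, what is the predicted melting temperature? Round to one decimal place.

94.5°C

Length n = 53. Scanning the sequence gives C=17, T=9, A=13, G=14.
G+C = 31, so %GC = 31/53 × 100 = 58.491%
Salt term: 16.6 × (-0.091) = -1.511
GC term: 0.41 × 58.491 = 23.981; length term: −500/53 = −9.434
Tm = 81.5 + (-1.511) + 23.981 − 9.434 = 94.536 → 94.5°C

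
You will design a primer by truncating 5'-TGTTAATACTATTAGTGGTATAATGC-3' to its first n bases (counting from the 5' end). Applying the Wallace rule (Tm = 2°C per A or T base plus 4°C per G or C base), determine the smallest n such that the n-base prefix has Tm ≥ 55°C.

n = 23

First 22 bases: TGTTAATACTATTAGTGGTATA → Tm = 54°C (< 55°C)
First 23 bases: TGTTAATACTATTAGTGGTATAA → Tm = 56°C (≥ 55°C)
Each additional base adds 2°C (A/T) or 4°C (G/C), so Tm is non-decreasing in n; n = 23 is the first length to reach 55°C.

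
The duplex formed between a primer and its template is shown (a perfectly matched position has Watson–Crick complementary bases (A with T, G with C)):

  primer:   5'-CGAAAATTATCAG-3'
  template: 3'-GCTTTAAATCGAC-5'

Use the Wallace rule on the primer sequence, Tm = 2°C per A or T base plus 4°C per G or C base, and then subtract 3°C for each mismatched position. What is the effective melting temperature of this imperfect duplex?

Primer base counts: A=6, T=3, G=2, C=2 → A+T=9, G+C=4
Perfect-match Tm = 2(9) + 4(4) = 18 + 16 = 34°C
Mismatches (positions where the bases are not complementary): 3 (at positions 6, 10, 12)
Effective Tm = 34 − 3×3 = 34 − 9 = 25°C

25°C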